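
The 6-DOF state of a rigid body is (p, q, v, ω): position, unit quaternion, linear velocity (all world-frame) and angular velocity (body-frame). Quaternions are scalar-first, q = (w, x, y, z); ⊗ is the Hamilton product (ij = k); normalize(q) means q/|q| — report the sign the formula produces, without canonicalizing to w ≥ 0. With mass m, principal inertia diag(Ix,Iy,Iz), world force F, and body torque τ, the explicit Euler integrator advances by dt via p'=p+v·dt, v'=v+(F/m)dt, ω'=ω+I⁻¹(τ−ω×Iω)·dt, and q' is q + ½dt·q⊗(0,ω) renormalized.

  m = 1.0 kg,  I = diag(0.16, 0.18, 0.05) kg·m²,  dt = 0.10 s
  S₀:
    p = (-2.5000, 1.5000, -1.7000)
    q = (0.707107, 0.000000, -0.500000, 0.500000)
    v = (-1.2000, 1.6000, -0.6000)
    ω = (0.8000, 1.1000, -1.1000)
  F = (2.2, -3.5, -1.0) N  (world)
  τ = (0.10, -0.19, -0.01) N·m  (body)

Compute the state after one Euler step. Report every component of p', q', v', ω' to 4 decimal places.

p' = (-2.6200, 1.6600, -1.7600)
q' = (0.7592, 0.0282, -0.4394, 0.4793)
v' = (-0.9800, 1.2500, -0.7000)
ω' = (0.7642, 1.0482, -1.1552)

p' = p + v·dt = (-2.6200, 1.6600, -1.7600)
v' = v + a·dt = (-0.9800, 1.2500, -0.7000)
ω×(Iω) gyroscopic = (0.1573, -0.0968, 0.0176)
(τ − ω×Iω)/I = (-0.3581, -0.5178, -0.5520)
new body rate ω' = (0.7642, 1.0482, -1.1552)
2q̇ = q⊗(0,ω) = (1.1000000, 0.5656856, 1.1778177, -0.3778177)
q' = normalize(q + ½dt·q⊗(0,ω)) = (0.7592, 0.0282, -0.4394, 0.4793)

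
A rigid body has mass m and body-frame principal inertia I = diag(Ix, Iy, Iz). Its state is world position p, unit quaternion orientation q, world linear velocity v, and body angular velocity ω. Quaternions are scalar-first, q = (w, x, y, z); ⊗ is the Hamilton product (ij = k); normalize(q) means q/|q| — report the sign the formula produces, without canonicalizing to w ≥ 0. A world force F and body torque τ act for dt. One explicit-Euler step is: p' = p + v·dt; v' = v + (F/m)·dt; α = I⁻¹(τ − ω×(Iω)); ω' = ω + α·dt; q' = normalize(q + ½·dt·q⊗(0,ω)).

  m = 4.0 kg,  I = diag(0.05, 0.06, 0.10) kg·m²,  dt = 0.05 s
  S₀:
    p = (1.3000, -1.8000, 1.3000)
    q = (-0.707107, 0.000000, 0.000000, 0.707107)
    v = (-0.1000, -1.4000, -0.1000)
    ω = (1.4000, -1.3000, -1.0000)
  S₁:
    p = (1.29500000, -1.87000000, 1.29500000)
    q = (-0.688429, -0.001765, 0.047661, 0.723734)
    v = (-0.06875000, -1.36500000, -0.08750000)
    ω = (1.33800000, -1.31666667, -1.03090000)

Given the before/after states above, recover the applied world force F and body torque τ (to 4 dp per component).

Δv = v₁−v₀ = (0.03125000, 0.03500000, 0.01250000)
applied force F = (2.5000, 2.8000, 1.0000)
Δω = ω₁−ω₀ = (-0.06200000, -0.01666667, -0.03090000)
precession coupling = (0.0520, 0.0700, -0.0182)
applied torque τ = (-0.0100, 0.0500, -0.0800)

F = (2.5000, 2.8000, 1.0000)
τ = (-0.0100, 0.0500, -0.0800)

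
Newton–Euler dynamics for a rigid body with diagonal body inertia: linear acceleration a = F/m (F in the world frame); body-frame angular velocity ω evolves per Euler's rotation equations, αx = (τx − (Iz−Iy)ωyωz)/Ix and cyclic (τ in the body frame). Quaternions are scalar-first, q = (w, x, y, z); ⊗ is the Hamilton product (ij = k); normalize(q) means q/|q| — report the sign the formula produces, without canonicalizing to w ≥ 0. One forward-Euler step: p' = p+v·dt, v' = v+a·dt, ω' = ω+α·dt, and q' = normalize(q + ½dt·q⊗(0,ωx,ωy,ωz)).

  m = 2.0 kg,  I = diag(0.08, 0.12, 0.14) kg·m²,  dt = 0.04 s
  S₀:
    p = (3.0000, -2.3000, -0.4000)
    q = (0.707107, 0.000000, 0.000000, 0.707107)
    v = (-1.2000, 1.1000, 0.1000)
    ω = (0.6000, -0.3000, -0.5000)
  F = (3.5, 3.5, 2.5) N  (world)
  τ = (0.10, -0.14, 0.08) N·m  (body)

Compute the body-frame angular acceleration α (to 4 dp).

α = (1.2125, -1.3167, 0.6229)

ω×(Iω) gyroscopic = (0.0030, 0.0180, -0.0072)
(τ − ω×Iω)/I = (1.2125, -1.3167, 0.6229)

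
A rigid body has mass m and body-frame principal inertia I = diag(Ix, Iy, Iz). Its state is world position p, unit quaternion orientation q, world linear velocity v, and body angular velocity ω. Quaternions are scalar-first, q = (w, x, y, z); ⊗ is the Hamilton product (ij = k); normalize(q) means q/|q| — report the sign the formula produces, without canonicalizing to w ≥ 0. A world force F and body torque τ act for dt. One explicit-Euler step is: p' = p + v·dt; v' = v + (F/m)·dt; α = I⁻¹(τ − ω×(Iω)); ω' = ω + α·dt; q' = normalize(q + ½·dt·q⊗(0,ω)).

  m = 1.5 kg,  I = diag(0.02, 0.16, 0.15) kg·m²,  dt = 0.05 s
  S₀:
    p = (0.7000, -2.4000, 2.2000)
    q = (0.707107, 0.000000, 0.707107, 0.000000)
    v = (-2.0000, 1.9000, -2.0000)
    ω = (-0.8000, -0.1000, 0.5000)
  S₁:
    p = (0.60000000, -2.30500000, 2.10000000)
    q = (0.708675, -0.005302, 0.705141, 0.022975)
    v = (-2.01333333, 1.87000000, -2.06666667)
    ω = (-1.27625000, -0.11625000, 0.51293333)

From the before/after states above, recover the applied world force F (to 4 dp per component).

v₁ − v₀ = (-0.01333333, -0.03000000, -0.06666667)
F = m·Δv/dt = (-0.4000, -0.9000, -2.0000)

F = (-0.4000, -0.9000, -2.0000)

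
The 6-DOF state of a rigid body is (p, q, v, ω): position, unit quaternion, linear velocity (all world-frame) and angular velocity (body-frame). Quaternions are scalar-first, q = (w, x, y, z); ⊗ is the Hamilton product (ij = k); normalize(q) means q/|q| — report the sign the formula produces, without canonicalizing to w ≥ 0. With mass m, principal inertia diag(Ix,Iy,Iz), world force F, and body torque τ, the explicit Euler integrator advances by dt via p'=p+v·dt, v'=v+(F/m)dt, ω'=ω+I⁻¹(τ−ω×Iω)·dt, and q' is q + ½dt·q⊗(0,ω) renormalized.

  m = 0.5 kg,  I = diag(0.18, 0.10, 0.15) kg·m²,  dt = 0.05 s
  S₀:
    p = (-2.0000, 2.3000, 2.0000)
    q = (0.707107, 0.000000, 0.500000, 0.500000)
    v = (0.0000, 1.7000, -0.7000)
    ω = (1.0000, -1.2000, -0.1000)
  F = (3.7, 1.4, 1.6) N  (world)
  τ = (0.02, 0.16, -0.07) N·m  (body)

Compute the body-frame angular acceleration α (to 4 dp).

α = (0.0778, 1.6300, -1.1067)

gyro term ω×Iω = (0.0060, -0.0030, 0.0960)
(τ − ω×Iω)/I = (0.0778, 1.6300, -1.1067)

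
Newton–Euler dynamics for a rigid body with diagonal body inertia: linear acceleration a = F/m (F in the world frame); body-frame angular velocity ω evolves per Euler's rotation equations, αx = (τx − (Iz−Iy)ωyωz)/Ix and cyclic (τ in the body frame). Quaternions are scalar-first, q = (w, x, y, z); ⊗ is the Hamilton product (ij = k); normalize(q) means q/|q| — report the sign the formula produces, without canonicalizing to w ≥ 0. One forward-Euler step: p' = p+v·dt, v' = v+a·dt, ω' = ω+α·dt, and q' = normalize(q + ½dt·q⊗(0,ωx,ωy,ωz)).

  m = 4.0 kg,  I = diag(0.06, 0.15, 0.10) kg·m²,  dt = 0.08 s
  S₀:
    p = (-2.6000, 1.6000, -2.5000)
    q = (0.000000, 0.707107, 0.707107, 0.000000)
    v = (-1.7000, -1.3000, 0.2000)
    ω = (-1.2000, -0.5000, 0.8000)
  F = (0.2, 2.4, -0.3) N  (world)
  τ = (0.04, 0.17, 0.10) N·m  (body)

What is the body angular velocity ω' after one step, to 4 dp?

ω×(Iω) gyroscopic = (0.0200, 0.0384, 0.0540)
α = I⁻¹(τ − ω×Iω) = (0.3333, 0.8773, 0.4600)
ω' = ω + α·dt = (-1.1733, -0.4298, 0.8368)

ω' = (-1.1733, -0.4298, 0.8368)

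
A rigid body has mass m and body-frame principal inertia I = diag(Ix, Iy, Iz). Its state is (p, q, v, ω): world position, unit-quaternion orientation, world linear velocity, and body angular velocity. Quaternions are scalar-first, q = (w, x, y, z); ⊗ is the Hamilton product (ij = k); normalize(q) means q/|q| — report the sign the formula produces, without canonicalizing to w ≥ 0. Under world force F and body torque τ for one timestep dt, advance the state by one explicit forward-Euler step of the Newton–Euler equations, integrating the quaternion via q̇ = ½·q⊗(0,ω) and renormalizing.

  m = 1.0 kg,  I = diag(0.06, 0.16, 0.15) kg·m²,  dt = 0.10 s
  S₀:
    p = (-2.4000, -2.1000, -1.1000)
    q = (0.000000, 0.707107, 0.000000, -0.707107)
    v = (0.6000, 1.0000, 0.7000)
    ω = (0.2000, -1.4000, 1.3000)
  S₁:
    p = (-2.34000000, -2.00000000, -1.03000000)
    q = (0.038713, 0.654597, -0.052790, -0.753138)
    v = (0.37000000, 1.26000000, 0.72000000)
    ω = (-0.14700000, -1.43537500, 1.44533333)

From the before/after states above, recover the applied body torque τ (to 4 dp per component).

τ = (-0.1900, -0.0800, 0.1900)

rate change Δω = (-0.34700000, -0.03537500, 0.14533333)
precession coupling = (0.0182, -0.0234, -0.0280)
applied torque τ = (-0.1900, -0.0800, 0.1900)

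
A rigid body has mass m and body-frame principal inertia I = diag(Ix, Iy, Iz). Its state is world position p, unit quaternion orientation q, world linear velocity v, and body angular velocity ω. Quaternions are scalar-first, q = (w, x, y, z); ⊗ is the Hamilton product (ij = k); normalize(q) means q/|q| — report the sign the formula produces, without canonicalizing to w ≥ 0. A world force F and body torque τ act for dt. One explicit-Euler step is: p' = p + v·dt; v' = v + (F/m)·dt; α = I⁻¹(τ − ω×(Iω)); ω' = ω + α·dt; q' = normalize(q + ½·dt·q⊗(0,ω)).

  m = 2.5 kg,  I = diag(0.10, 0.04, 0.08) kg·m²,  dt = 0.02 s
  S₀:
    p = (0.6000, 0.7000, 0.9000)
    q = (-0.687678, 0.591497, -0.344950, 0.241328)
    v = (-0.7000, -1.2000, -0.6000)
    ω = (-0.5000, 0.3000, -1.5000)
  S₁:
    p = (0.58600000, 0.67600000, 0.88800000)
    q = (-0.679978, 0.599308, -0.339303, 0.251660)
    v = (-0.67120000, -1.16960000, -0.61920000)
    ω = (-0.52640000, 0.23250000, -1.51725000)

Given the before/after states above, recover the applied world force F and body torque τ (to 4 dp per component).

F = (3.6000, 3.8000, -2.4000)
τ = (-0.1500, -0.1200, -0.0600)

Δv = v₁−v₀ = (0.02880000, 0.03040000, -0.01920000)
applied force F = (3.6000, 3.8000, -2.4000)
ω₁ − ω₀ = (-0.02640000, -0.06750000, -0.01725000)
precession coupling = (-0.0180, 0.0150, 0.0090)
applied torque τ = (-0.1500, -0.1200, -0.0600)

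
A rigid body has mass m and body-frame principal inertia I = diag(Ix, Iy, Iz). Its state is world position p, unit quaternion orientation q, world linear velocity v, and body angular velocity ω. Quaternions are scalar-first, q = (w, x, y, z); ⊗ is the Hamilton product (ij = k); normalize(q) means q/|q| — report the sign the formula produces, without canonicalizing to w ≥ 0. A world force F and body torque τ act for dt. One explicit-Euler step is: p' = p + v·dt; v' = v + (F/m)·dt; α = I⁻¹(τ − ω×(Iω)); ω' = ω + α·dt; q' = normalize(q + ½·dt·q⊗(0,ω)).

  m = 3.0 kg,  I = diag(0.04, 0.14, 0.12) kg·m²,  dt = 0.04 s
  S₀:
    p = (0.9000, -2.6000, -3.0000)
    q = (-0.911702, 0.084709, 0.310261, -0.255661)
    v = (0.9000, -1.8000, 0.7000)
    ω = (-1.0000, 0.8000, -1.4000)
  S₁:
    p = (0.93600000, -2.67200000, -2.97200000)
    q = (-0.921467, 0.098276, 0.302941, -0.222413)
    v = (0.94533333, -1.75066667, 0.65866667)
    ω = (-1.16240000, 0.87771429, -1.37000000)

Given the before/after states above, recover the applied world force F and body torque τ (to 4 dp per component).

Δω = ω₁−ω₀ = (-0.16240000, 0.07771429, 0.03000000)
I·α + gyro = (-0.1400, 0.1600, 0.0100)
velocity change Δv = (0.04533333, 0.04933333, -0.04133333)
m·(v₁−v₀)/dt = (3.4000, 3.7000, -3.1000)

F = (3.4000, 3.7000, -3.1000)
τ = (-0.1400, 0.1600, 0.0100)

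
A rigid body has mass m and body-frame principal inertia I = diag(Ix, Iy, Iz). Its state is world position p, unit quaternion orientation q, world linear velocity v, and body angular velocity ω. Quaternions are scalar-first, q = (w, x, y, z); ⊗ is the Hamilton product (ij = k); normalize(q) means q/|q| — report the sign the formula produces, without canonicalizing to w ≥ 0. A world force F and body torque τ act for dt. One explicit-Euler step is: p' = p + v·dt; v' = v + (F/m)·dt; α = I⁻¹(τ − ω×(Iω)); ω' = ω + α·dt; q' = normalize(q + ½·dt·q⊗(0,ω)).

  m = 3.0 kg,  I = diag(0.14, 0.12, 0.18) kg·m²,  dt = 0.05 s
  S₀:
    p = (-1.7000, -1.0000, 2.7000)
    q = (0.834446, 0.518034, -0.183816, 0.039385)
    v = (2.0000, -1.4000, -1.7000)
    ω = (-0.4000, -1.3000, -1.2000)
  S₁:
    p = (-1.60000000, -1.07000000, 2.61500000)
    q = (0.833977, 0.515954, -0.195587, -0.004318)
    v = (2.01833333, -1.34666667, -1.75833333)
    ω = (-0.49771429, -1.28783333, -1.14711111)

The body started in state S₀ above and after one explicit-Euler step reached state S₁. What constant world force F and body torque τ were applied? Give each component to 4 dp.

ω₁ − ω₀ = (-0.09771429, 0.01216667, 0.05288889)
I·α + gyro = (-0.1800, 0.0100, 0.1800)
v₁ − v₀ = (0.01833333, 0.05333333, -0.05833333)
applied force F = (1.1000, 3.2000, -3.5000)

F = (1.1000, 3.2000, -3.5000)
τ = (-0.1800, 0.0100, 0.1800)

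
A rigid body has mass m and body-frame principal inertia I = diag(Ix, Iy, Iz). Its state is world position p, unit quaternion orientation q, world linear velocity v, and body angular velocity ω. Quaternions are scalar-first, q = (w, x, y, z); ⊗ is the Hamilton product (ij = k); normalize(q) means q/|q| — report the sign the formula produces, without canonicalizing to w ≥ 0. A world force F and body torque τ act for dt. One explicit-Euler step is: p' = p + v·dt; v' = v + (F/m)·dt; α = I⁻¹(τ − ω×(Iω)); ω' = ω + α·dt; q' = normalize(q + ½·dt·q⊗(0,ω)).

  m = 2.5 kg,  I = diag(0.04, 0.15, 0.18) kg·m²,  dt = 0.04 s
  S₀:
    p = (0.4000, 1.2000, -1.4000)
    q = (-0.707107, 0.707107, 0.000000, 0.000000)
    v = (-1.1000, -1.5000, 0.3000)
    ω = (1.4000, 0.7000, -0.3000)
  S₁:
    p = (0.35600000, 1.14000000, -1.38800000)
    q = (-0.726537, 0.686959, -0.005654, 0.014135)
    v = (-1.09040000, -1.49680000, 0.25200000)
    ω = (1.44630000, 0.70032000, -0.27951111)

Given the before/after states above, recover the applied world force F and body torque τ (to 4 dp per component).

F = (0.6000, 0.2000, -3.0000)
τ = (0.0400, 0.0600, 0.2000)

ω₁ − ω₀ = (0.04630000, 0.00032000, 0.02048889)
gyro term ω₀×Iω₀ = (-0.0063, 0.0588, 0.1078)
τ = I·(Δω/dt) + ω₀×(Iω₀) = (0.0400, 0.0600, 0.2000)
v₁ − v₀ = (0.00960000, 0.00320000, -0.04800000)
F = m·Δv/dt = (0.6000, 0.2000, -3.0000)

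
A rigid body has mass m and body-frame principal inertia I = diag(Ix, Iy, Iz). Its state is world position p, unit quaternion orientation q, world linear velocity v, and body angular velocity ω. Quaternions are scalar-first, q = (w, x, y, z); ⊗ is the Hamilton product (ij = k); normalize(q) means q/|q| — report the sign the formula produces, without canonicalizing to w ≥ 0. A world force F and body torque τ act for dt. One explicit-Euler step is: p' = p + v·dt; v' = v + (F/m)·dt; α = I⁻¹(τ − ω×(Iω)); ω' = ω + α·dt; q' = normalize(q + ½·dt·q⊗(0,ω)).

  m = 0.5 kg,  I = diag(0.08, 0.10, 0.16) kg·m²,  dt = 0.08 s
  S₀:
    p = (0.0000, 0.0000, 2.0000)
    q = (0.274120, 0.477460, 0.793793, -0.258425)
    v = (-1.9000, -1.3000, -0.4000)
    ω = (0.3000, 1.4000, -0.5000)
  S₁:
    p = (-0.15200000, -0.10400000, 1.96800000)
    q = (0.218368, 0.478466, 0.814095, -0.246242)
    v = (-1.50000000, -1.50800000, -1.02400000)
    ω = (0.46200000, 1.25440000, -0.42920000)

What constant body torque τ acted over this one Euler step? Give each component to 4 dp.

τ = (0.1200, -0.1700, 0.1500)

rate change Δω = (0.16200000, -0.14560000, 0.07080000)
applied torque τ = (0.1200, -0.1700, 0.1500)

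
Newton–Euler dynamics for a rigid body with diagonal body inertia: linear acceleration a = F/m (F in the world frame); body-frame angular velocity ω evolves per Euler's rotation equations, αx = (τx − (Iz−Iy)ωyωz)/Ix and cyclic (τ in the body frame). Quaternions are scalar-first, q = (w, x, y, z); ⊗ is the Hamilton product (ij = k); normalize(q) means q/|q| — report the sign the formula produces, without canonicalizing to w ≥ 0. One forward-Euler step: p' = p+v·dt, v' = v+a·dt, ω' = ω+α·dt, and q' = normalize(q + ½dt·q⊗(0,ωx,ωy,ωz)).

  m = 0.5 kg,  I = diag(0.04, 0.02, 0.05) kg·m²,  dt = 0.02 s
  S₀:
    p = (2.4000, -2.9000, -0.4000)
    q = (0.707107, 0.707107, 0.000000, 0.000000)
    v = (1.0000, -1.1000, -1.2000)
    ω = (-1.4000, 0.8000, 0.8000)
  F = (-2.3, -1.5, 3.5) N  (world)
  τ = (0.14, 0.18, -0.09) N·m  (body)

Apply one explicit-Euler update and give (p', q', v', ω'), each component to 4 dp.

linear accel F/m = (-4.6000, -3.0000, 7.0000)
new position p' = (2.4200, -2.9220, -0.4240)
new velocity v' = (0.9080, -1.1600, -1.0600)
ω×(Iω) gyroscopic = (0.0192, 0.0112, 0.0224)
angular accel α = (3.0200, 8.4400, -2.2480)
ω' = ω + α·dt = (-1.3396, 0.9688, 0.7550)
Hamilton product q⊗(0,ω) = (0.9899498, -0.9899498, 0.0000000, 1.1313712)
q + ½dt·q⊗(0,ω), renormalized = (0.7169, 0.6971, 0.0000, 0.0113)

p' = (2.4200, -2.9220, -0.4240)
q' = (0.7169, 0.6971, 0.0000, 0.0113)
v' = (0.9080, -1.1600, -1.0600)
ω' = (-1.3396, 0.9688, 0.7550)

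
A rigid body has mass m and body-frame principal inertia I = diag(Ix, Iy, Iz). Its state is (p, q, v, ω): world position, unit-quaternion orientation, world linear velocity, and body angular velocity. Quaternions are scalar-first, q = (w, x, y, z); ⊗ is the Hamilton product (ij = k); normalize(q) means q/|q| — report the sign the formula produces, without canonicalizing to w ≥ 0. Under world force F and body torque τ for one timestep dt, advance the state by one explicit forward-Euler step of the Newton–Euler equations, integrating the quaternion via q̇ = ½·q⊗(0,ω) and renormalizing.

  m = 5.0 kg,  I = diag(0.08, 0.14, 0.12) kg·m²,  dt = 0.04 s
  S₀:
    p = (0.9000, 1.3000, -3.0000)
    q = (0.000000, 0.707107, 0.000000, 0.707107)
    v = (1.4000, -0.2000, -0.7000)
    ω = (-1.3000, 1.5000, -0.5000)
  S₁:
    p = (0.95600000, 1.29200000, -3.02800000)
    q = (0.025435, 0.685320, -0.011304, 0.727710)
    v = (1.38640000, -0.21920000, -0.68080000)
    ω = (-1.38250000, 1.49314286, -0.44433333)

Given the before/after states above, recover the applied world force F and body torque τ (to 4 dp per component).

F = (-1.7000, -2.4000, 2.4000)
τ = (-0.1500, -0.0500, 0.0500)

Δv = v₁−v₀ = (-0.01360000, -0.01920000, 0.01920000)
applied force F = (-1.7000, -2.4000, 2.4000)
rate change Δω = (-0.08250000, -0.00685714, 0.05566667)
applied torque τ = (-0.1500, -0.0500, 0.0500)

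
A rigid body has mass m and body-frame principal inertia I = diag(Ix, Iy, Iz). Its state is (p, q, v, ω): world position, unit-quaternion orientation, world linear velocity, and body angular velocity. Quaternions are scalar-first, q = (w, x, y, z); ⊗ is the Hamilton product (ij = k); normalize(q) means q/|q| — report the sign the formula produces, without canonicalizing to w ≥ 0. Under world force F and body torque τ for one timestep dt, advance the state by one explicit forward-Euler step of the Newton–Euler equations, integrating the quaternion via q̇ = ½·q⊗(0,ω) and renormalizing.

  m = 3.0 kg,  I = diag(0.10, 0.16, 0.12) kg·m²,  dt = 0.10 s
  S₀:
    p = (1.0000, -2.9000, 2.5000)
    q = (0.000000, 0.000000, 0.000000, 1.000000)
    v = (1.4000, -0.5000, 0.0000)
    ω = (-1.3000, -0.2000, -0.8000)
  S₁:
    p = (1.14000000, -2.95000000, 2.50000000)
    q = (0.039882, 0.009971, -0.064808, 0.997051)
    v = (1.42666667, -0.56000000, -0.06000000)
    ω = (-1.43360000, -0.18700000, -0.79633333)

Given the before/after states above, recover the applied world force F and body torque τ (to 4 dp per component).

Δv = v₁−v₀ = (0.02666667, -0.06000000, -0.06000000)
applied force F = (0.8000, -1.8000, -1.8000)
Δω = ω₁−ω₀ = (-0.13360000, 0.01300000, 0.00366667)
τ = I·(Δω/dt) + ω₀×(Iω₀) = (-0.1400, 0.0000, 0.0200)

F = (0.8000, -1.8000, -1.8000)
τ = (-0.1400, 0.0000, 0.0200)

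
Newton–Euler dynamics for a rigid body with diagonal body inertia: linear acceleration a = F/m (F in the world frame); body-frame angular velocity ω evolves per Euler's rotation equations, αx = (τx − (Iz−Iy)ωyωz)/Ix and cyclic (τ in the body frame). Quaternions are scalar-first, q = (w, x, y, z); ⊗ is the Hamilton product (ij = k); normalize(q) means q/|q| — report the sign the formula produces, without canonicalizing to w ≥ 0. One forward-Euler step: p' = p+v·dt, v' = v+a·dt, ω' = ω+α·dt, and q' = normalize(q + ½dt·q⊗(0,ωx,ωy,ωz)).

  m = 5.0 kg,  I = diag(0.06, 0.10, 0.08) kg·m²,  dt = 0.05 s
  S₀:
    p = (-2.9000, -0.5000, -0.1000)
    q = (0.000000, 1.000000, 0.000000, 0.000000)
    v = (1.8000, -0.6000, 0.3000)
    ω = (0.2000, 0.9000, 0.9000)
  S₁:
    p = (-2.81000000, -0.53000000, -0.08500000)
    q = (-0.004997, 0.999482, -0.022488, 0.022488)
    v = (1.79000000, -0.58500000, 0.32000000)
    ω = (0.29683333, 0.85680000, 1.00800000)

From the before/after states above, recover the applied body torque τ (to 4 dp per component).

ω₁ − ω₀ = (0.09683333, -0.04320000, 0.10800000)
precession coupling = (-0.0162, -0.0036, 0.0072)
applied torque τ = (0.1000, -0.0900, 0.1800)

τ = (0.1000, -0.0900, 0.1800)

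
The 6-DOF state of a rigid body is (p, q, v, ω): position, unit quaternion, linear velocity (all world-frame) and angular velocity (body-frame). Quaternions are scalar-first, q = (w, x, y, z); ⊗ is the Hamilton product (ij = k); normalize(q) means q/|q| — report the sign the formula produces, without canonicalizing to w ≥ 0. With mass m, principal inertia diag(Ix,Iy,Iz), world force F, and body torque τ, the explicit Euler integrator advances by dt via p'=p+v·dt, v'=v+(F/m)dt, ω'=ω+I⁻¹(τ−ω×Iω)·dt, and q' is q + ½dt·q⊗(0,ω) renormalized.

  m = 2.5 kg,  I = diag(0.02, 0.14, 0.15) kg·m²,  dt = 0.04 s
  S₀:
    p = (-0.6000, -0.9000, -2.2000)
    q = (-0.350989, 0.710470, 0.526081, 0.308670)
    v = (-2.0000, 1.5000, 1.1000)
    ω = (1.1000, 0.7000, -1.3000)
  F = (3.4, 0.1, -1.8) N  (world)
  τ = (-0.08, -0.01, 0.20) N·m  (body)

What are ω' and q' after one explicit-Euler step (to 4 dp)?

ω' = (0.9582, 0.6440, -1.2713)
q' = (-0.3657, 0.6843, 0.5461, 0.3160)

gyro term ω×Iω = (-0.0091, 0.1859, 0.0924)
(τ − ω×Iω)/I = (-3.5450, -1.3993, 0.7173)
ω + α·dt = (0.9582, 0.6440, -1.2713)
Hamilton product q⊗(0,ω) = (-0.7485027, -1.2860622, 1.0174557, 0.3749256)
q' = normalize(q + ½dt·q⊗(0,ω)) = (-0.3657, 0.6843, 0.5461, 0.3160)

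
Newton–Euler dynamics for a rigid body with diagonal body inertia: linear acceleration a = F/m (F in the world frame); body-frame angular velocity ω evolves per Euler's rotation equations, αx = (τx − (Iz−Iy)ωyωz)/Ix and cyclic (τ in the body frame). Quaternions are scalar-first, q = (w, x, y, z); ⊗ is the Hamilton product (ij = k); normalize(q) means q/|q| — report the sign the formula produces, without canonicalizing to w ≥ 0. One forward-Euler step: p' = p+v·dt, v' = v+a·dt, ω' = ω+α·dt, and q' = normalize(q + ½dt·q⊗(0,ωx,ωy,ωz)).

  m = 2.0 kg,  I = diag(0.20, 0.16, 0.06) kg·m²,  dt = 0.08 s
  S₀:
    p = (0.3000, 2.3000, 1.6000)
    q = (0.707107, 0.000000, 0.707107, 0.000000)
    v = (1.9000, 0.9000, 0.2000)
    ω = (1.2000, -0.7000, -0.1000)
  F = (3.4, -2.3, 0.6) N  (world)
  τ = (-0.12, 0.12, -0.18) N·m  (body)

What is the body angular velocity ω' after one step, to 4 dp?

α = I⁻¹(τ − ω×Iω) = (-0.5650, 0.8550, -3.5600)
ω + α·dt = (1.1548, -0.6316, -0.3848)

ω' = (1.1548, -0.6316, -0.3848)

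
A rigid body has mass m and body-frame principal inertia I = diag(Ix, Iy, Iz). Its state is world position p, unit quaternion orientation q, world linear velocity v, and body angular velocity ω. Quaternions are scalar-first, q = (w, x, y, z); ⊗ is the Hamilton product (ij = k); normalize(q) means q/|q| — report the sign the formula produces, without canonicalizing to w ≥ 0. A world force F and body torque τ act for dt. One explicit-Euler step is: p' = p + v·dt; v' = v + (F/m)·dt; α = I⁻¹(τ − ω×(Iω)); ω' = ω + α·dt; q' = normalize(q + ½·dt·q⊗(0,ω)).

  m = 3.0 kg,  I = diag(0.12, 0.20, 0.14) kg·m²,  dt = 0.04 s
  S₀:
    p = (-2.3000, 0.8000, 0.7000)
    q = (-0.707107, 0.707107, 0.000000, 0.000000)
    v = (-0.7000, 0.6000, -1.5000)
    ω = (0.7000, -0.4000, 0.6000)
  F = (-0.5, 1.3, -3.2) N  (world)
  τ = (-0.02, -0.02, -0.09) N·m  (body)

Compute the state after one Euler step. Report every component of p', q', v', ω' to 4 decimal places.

p' = (-2.3280, 0.8240, 0.6400)
q' = (-0.7169, 0.6971, -0.0028, -0.0141)
v' = (-0.7067, 0.6173, -1.5427)
ω' = (0.6885, -0.4023, 0.5807)

linear accel F/m = (-0.1667, 0.4333, -1.0667)
p' = p + v·dt = (-2.3280, 0.8240, 0.6400)
v + (F/m)dt = (-0.7067, 0.6173, -1.5427)
precession coupling ω×(Iω) = (0.0144, -0.0084, -0.0224)
α = I⁻¹(τ − ω×Iω) = (-0.2867, -0.0580, -0.4829)
ω + α·dt = (0.6885, -0.4023, 0.5807)
2q̇ = q⊗(0,ω) = (-0.4949749, -0.4949749, -0.1414214, -0.7071070)
q + ½dt·q⊗(0,ω), renormalized = (-0.7169, 0.6971, -0.0028, -0.0141)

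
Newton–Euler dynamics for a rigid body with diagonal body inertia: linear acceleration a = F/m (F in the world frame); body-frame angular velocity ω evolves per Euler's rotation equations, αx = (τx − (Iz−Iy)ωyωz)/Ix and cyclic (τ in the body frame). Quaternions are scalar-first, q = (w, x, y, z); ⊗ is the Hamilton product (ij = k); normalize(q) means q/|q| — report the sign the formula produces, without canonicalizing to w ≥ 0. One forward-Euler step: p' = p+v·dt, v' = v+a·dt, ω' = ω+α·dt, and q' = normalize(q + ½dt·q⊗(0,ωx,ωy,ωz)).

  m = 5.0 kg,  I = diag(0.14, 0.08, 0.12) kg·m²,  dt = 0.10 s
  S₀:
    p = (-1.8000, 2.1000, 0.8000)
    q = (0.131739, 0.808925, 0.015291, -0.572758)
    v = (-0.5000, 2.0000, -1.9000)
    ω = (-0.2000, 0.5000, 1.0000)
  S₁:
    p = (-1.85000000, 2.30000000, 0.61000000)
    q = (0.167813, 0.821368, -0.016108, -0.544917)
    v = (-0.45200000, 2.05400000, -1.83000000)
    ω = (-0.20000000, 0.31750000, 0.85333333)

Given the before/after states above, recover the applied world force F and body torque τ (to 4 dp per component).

Δω = ω₁−ω₀ = (0.00000000, -0.18250000, -0.14666667)
ω₀×(Iω₀) = (0.0200, -0.0040, 0.0060)
I·α + gyro = (0.0200, -0.1500, -0.1700)
velocity change Δv = (0.04800000, 0.05400000, 0.07000000)
m·(v₁−v₀)/dt = (2.4000, 2.7000, 3.5000)

F = (2.4000, 2.7000, 3.5000)
τ = (0.0200, -0.1500, -0.1700)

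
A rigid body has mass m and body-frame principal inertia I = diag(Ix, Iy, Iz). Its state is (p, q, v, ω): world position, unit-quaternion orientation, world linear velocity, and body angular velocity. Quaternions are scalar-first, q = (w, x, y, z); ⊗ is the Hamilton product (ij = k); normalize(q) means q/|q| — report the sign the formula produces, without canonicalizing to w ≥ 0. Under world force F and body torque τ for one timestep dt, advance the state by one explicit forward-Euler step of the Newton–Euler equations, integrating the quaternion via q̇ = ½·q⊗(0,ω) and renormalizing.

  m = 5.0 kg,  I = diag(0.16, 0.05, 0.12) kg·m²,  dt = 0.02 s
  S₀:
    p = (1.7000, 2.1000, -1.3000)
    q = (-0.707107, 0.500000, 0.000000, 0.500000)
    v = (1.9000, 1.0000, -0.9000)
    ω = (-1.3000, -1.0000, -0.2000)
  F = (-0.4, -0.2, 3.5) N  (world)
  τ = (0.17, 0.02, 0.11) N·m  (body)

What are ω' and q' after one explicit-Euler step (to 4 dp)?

ω×(Iω) gyroscopic = (0.0140, 0.0104, -0.1430)
(τ − ω×Iω)/I = (0.9750, 0.1920, 2.1083)
ω + α·dt = (-1.2805, -0.9962, -0.1578)
q⊗(0,ω) = (0.7500000, 1.4192391, 0.1571070, -0.3585786)
q + ½dt·q⊗(0,ω), renormalized = (-0.6995, 0.5141, 0.0016, 0.4963)

ω' = (-1.2805, -0.9962, -0.1578)
q' = (-0.6995, 0.5141, 0.0016, 0.4963)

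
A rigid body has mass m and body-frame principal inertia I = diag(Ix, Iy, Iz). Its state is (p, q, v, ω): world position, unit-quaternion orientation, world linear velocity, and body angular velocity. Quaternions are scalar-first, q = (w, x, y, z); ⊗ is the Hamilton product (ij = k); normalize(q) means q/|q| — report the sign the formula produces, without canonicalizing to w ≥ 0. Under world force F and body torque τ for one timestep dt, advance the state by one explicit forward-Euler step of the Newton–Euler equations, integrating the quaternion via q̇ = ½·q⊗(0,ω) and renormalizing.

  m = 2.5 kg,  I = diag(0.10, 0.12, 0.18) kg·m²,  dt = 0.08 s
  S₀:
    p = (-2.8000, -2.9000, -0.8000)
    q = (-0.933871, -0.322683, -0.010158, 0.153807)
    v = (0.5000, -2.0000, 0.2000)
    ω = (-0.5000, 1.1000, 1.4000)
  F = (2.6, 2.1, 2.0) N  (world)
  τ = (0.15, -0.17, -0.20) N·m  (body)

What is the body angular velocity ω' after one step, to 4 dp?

ω' = (-0.4539, 0.9493, 1.3160)

ω×(Iω) gyroscopic = (0.0924, 0.0560, -0.0110)
angular accel α = (0.5760, -1.8833, -1.0500)
ω + α·dt = (-0.4539, 0.9493, 1.3160)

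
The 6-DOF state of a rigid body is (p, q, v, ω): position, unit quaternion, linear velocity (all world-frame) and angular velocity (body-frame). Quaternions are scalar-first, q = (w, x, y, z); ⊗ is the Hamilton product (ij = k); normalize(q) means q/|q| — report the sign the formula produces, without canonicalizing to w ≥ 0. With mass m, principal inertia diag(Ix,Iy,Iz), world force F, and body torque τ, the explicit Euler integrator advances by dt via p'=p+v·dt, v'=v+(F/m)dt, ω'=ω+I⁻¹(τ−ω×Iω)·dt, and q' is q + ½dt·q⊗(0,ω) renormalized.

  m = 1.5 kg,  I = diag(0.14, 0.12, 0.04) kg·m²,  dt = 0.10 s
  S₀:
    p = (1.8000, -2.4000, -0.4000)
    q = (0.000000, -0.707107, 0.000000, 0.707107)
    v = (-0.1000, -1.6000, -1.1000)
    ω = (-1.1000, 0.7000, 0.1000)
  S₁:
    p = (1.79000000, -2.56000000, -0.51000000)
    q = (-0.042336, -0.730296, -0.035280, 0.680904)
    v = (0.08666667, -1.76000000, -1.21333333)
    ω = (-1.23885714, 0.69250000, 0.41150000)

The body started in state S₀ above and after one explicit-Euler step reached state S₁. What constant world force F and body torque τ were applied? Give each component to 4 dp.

F = (2.8000, -2.4000, -1.7000)
τ = (-0.2000, -0.0200, 0.1400)

velocity change Δv = (0.18666667, -0.16000000, -0.11333333)
applied force F = (2.8000, -2.4000, -1.7000)
ω₁ − ω₀ = (-0.13885714, -0.00750000, 0.31150000)
ω₀×(Iω₀) = (-0.0056, -0.0110, 0.0154)
τ = I·(Δω/dt) + ω₀×(Iω₀) = (-0.2000, -0.0200, 0.1400)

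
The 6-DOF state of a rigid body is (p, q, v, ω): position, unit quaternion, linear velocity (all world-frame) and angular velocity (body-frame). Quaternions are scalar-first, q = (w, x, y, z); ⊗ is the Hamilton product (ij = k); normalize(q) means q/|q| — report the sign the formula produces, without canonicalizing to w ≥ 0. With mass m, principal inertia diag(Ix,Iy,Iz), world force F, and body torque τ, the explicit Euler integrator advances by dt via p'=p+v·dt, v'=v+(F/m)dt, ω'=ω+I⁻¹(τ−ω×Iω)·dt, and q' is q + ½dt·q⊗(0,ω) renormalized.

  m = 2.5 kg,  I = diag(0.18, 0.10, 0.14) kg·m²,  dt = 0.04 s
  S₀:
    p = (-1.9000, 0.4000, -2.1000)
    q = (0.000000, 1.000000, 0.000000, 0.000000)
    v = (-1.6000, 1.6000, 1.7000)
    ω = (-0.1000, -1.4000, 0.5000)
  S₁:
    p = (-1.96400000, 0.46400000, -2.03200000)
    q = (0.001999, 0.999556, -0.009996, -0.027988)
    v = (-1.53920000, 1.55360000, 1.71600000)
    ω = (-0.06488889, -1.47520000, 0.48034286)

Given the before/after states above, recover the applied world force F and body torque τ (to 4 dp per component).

rate change Δω = (0.03511111, -0.07520000, -0.01965714)
applied torque τ = (0.1300, -0.1900, -0.0800)
velocity change Δv = (0.06080000, -0.04640000, 0.01600000)
applied force F = (3.8000, -2.9000, 1.0000)

F = (3.8000, -2.9000, 1.0000)
τ = (0.1300, -0.1900, -0.0800)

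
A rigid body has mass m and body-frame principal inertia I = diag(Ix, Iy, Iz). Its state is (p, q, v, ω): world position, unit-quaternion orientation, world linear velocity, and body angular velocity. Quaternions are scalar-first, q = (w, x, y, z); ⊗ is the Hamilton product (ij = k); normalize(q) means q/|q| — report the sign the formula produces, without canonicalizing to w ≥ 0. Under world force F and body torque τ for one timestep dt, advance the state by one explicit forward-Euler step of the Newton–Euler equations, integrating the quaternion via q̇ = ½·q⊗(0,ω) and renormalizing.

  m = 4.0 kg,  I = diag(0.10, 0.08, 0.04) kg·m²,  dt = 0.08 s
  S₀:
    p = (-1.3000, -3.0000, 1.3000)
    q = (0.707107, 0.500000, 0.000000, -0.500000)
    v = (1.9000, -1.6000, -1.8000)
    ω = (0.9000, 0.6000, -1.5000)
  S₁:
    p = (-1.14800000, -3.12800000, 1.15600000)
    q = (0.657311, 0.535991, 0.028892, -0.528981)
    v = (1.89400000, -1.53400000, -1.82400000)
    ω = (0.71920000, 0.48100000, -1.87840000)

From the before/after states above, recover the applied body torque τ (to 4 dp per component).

τ = (-0.1900, -0.2000, -0.2000)

rate change Δω = (-0.18080000, -0.11900000, -0.37840000)
τ = I·(Δω/dt) + ω₀×(Iω₀) = (-0.1900, -0.2000, -0.2000)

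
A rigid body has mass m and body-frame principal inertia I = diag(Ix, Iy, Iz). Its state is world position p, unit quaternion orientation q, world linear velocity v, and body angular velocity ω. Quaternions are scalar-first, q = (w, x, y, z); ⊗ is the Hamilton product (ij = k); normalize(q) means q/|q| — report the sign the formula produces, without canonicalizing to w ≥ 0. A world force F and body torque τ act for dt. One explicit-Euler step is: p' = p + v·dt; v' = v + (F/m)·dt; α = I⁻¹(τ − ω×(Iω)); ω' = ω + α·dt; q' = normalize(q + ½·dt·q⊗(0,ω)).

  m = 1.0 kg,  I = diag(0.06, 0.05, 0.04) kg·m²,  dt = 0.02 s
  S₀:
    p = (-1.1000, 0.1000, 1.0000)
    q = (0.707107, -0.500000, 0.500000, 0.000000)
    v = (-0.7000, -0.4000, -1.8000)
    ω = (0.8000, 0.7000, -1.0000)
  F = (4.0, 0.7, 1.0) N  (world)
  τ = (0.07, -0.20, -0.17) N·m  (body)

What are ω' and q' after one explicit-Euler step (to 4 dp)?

ω' = (0.8210, 0.6264, -1.0822)
q' = (0.7075, -0.4993, 0.4999, -0.0146)

ω×(Iω) gyroscopic = (0.0070, -0.0160, -0.0056)
α = I⁻¹(τ − ω×Iω) = (1.0500, -3.6800, -4.1100)
ω' = ω + α·dt = (0.8210, 0.6264, -1.0822)
2q̇ = q⊗(0,ω) = (0.0500000, 0.0656856, -0.0050251, -1.4571070)
q + ½dt·q⊗(0,ω), renormalized = (0.7075, -0.4993, 0.4999, -0.0146)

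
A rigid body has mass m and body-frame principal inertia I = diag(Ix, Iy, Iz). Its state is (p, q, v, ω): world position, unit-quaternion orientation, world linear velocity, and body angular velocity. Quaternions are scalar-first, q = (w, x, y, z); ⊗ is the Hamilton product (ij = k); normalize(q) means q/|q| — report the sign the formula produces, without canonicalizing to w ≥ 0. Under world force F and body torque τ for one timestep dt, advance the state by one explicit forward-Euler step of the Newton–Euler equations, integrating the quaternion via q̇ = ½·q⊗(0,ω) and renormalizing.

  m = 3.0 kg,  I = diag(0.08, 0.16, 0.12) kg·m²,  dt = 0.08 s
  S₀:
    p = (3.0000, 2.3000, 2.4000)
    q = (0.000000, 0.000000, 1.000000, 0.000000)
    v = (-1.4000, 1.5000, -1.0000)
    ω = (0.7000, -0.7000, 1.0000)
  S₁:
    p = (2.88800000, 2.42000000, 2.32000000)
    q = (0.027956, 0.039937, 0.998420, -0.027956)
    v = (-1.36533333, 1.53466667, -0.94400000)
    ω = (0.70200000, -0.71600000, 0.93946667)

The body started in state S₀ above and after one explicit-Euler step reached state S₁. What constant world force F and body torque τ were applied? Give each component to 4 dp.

Δω = ω₁−ω₀ = (0.00200000, -0.01600000, -0.06053333)
I·α + gyro = (0.0300, -0.0600, -0.1300)
velocity change Δv = (0.03466667, 0.03466667, 0.05600000)
m·(v₁−v₀)/dt = (1.3000, 1.3000, 2.1000)

F = (1.3000, 1.3000, 2.1000)
τ = (0.0300, -0.0600, -0.1300)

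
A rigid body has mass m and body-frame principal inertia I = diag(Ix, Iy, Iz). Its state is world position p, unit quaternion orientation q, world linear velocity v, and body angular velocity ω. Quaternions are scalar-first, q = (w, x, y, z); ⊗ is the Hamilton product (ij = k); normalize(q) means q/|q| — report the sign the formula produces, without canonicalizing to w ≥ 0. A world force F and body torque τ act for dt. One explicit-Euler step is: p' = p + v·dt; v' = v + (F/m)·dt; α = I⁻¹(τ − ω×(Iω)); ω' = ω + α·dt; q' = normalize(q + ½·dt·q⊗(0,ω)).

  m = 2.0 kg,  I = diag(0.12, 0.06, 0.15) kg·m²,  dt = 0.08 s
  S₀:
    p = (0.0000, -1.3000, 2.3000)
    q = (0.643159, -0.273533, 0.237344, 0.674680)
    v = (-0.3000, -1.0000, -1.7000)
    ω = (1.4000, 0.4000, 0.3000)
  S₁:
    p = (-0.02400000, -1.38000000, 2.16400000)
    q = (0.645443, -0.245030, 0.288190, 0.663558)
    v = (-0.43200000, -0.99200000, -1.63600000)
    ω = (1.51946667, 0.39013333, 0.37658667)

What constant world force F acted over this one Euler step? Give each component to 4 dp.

F = (-3.3000, 0.2000, 1.6000)

v₁ − v₀ = (-0.13200000, 0.00800000, 0.06400000)
F = m·Δv/dt = (-3.3000, 0.2000, 1.6000)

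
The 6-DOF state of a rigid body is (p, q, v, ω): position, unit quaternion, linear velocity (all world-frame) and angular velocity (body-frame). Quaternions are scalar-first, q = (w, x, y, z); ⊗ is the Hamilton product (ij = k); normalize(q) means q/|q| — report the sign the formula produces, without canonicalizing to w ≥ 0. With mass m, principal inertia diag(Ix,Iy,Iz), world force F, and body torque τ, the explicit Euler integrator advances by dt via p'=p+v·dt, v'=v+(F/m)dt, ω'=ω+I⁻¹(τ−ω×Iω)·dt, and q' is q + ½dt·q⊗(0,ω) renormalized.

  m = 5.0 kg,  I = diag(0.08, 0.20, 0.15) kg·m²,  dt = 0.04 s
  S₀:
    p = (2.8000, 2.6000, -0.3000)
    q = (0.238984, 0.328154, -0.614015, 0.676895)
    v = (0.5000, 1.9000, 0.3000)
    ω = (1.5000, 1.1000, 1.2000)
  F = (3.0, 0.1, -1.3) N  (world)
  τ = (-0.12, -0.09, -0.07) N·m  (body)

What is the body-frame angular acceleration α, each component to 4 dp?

gyro term ω×Iω = (-0.0660, -0.1260, 0.1980)
angular accel α = (-0.6750, 0.1800, -1.7867)

α = (-0.6750, 0.1800, -1.7867)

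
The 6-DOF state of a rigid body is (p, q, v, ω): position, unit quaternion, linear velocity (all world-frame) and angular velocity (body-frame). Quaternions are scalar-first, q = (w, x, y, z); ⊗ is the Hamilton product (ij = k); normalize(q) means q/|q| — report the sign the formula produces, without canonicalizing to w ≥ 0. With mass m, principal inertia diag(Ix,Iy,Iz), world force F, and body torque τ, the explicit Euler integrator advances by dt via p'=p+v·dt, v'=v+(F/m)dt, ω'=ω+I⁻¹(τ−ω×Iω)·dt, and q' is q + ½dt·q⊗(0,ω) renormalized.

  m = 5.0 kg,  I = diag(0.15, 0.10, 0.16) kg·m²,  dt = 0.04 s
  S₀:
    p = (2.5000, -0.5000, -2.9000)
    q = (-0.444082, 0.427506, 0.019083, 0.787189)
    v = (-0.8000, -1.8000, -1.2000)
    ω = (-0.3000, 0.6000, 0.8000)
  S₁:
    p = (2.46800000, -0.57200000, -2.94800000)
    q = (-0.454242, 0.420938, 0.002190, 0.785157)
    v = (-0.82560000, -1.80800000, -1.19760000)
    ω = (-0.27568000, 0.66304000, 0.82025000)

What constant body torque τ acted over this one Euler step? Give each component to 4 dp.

τ = (0.1200, 0.1600, 0.0900)

rate change Δω = (0.02432000, 0.06304000, 0.02025000)
applied torque τ = (0.1200, 0.1600, 0.0900)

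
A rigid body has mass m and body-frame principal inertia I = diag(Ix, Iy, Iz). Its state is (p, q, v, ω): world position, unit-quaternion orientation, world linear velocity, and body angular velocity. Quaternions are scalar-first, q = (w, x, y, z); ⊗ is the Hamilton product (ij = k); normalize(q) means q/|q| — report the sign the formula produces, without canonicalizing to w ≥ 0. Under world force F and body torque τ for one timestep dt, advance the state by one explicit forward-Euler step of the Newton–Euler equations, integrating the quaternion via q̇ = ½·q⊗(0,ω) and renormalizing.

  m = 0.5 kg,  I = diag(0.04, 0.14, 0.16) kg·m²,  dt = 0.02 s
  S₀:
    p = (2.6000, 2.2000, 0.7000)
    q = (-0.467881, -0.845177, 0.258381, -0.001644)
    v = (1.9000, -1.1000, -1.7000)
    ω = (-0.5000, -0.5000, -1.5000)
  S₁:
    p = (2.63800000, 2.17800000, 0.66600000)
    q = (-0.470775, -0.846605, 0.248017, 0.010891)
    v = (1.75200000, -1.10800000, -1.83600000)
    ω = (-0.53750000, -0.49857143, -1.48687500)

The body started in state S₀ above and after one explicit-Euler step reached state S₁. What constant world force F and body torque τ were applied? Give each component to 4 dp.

velocity change Δv = (-0.14800000, -0.00800000, -0.13600000)
F = m·Δv/dt = (-3.7000, -0.2000, -3.4000)
rate change Δω = (-0.03750000, 0.00142857, 0.01312500)
ω₀×(Iω₀) = (0.0150, -0.0900, 0.0250)
τ = I·(Δω/dt) + ω₀×(Iω₀) = (-0.0600, -0.0800, 0.1300)

F = (-3.7000, -0.2000, -3.4000)
τ = (-0.0600, -0.0800, 0.1300)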